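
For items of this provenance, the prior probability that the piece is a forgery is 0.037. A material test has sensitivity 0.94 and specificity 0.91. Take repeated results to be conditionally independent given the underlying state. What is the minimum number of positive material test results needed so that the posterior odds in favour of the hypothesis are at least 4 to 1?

Prior odds = 0.037/0.963 = 37/963.
False-positive rate = 1 − 0.91 = 0.09; likelihood ratio of a positive = 0.94/0.09 = 94/9.
Target odds = 4.
Require (94/9)ⁿ ≥ 4 ÷ (37/963) = 3852/37.
(94/9)¹ = 94/9 falls short of 3852/37 but (94/9)² = 8836/81 reaches it, so n = 2.

2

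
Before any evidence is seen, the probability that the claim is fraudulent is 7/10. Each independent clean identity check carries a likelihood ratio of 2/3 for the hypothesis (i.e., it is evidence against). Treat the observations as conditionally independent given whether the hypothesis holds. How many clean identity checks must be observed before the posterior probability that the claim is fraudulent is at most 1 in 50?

Prior odds = 0.7/0.3 = 7/3.
Likelihood ratio per clean identity check = 2/3.
Target posterior odds = 0.02/0.98 = 1/49.
Require (2/3)ⁿ ≤ 1/49 ÷ (7/3) = 3/343.
(2/3)¹¹ = 2048/177147 is still above 3/343 but (2/3)¹² = 4096/531441 is at or below it, so n = 12.

12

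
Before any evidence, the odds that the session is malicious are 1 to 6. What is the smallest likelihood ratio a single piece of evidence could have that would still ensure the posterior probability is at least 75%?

Prior odds = 1/6.
Target odds = 0.75/0.25 = 3.
Required Bayes factor = 3 ÷ (1/6) = 18.

18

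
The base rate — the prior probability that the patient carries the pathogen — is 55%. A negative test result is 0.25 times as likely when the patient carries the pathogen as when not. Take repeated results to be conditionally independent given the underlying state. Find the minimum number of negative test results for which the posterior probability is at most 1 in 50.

3

Prior odds: 0.55 ÷ 0.45 = 11/9.
Likelihood ratio per negative test result = 0.25.
Target posterior odds = 0.02/0.98 = 1/49.
Require 0.25ⁿ ≤ 1/49 ÷ (11/9) = 9/539.
0.25² = 0.0625 is still above 9/539 but 0.25³ = 0.015625 is at or below it, so n = 3.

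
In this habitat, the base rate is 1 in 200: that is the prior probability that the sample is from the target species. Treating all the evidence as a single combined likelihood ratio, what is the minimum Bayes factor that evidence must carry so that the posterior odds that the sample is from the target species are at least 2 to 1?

Prior odds = 0.005/0.995 = 1/199.
Target odds = 2.
Required Bayes factor = 2 ÷ (1/199) = 398.

398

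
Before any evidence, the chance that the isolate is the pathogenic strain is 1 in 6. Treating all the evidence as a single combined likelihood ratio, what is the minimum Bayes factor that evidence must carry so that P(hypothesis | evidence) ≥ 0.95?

Prior odds = (1/6)/(5/6) = 0.2.
Target odds = 0.95/0.05 = 19.
Required Bayes factor = 19 ÷ 0.2 = 95.

95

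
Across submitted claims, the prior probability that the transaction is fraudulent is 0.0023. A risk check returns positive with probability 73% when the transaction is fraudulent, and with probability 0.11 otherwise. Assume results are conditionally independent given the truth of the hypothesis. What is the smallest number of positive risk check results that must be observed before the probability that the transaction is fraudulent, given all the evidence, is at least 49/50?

6

Prior odds: 0.0023 ÷ 0.9977 = 23/9977.
Likelihood ratio of a positive result = 0.73/0.11 = 73/11.
Target odds: 0.98 ÷ 0.02 = 49.
Require (73/11)ⁿ ≥ 49 ÷ (23/9977) = 488873/23.
(73/11)⁵ ≈12872.1 falls short of 488873/23 but (73/11)⁶ ≈85424.2 reaches it, so n = 6.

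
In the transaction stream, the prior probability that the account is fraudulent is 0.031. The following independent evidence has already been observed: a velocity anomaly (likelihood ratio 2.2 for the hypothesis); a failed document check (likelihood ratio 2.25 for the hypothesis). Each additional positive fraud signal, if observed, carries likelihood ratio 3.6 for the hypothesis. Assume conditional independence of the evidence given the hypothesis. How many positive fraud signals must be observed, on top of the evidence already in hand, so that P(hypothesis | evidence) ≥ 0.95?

Prior odds = 0.031/0.969 = 31/969.
Combined Bayes factor of the evidence already in hand = 2.2 × 2.25 = 4.95.
Odds after that evidence = (31/969) × 4.95 = 1023/6460.
Target odds = 0.95/0.05 = 19.
Need 3.6ⁿ ≥ 19 ÷ (1023/6460) = 122740/1023.
3.6³ = 46.656 falls short of 122740/1023 but 3.6⁴ = 167.9616 reaches it, so n = 4.

4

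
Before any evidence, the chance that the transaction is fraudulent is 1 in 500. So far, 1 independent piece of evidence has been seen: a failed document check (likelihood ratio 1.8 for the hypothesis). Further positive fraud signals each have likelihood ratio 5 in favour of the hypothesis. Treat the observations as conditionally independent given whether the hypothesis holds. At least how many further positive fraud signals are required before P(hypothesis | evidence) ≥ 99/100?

7

Prior odds = 0.002/0.998 = 1/499.
Bayes factor of the evidence already in hand = 1.8.
Odds after that evidence = (1/499) × 1.8 = 9/2495.
Target odds = 0.99/0.01 = 99.
Need 5ⁿ ≥ 99 ÷ (9/2495) = 27445.
5⁶ = 15625 falls short of 27445 but 5⁷ = 78125 reaches it, so n = 7.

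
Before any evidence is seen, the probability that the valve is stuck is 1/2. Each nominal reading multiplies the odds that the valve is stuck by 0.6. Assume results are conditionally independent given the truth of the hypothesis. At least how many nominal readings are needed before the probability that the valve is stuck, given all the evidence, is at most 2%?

Prior odds: 0.5 ÷ 0.5 = 1.
Likelihood ratio per nominal reading = 0.6.
Target odds: 0.02 ÷ 0.98 = 1/49.
Need 1 × 0.6ⁿ ≤ 1/49, i.e. 0.6ⁿ ≤ 1/49.
0.6⁷ = 2187/78125 is still above 1/49 but 0.6⁸ = 6561/390625 is at or below it, so n = 8.

8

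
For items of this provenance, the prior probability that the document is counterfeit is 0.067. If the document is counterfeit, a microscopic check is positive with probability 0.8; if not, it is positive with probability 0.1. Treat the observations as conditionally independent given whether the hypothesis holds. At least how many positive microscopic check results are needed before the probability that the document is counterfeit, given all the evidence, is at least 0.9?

Prior odds = 0.067/0.933 = 67/933.
Likelihood ratio of a positive = 0.8/0.1 = 8.
Target posterior odds = 0.9/0.1 = 9.
Require 8ⁿ ≥ 9 ÷ (67/933) = 8397/67.
8² = 64 falls short of 8397/67 but 8³ = 512 reaches it, so n = 3.

3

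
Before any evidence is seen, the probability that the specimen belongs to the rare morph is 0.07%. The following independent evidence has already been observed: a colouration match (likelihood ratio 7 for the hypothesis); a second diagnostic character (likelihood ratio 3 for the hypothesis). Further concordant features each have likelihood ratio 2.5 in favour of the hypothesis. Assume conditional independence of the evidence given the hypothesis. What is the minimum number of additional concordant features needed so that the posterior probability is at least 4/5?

Prior odds = 0.0007/0.9993 = 7/9993.
Combined Bayes factor of the evidence already in hand = 7 × 3 = 21.
Odds after that evidence = (7/9993) × 21 = 49/3331.
Target odds = 0.8/0.2 = 4.
Need 2.5ⁿ ≥ 4 ÷ (49/3331) = 13324/49.
2.5⁶ = 244.140625 falls short of 13324/49 but 2.5⁷ = 610.3515625 reaches it, so n = 7.

7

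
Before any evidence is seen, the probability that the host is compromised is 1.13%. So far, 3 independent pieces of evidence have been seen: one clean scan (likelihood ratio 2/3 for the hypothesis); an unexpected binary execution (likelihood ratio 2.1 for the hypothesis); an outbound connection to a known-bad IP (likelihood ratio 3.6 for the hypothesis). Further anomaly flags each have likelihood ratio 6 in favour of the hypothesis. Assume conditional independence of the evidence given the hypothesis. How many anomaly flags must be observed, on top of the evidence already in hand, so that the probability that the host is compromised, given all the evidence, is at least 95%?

4

Prior odds = 0.0113/0.9887 = 113/9887.
Combined Bayes factor of the evidence already in hand = (2/3) × 2.1 × 3.6 = 5.04.
Odds after that evidence = (113/9887) × 5.04 = 14238/247175.
Target odds = 0.95/0.05 = 19.
Need 6ⁿ ≥ 19 ÷ (14238/247175) = 4696325/14238.
6³ = 216 falls short of 4696325/14238 but 6⁴ = 1296 reaches it, so n = 4.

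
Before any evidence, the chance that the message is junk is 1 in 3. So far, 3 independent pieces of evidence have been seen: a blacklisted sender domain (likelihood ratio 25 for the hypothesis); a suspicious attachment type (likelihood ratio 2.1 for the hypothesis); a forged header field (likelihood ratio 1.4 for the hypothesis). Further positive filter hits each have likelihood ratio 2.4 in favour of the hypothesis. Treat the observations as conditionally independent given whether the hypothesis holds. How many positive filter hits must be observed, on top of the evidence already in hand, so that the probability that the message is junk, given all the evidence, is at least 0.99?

Prior odds = (1/3)/(2/3) = 0.5.
Combined Bayes factor of the evidence already in hand = 25 × 2.1 × 1.4 = 73.5.
Odds after that evidence = 0.5 × 73.5 = 36.75.
Target odds = 0.99/0.01 = 99.
Need 2.4ⁿ ≥ 99 ÷ 36.75 = 132/49.
2.4¹ = 2.4 falls short of 132/49 but 2.4² = 5.76 reaches it, so n = 2.

2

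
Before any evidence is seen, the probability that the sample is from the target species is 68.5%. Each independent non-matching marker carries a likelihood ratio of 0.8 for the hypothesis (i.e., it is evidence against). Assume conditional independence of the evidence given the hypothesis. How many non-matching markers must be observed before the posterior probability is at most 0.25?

Prior odds = 0.685/0.315 = 137/63.
Likelihood ratio per non-matching marker = 0.8.
Target odds: 0.25 ÷ 0.75 = 1/3.
Need (137/63) × 0.8ⁿ ≤ 1/3, i.e. 0.8ⁿ ≤ 21/137.
0.8⁸ = 65536/390625 is still above 21/137 but 0.8⁹ = 262144/1953125 is at or below it, so n = 9.

9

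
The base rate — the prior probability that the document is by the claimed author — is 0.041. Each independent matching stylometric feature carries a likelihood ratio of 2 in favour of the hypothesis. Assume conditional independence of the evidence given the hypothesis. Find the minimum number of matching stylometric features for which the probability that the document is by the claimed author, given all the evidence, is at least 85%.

Prior odds: 0.041 ÷ 0.959 = 41/959.
Likelihood ratio per matching stylometric feature = 2.
Target odds: 0.85 ÷ 0.15 = 17/3.
Require 2ⁿ ≥ 17/3 ÷ (41/959) = 16303/123.
2⁷ = 128 falls short of 16303/123 but 2⁸ = 256 reaches it, so n = 8.

8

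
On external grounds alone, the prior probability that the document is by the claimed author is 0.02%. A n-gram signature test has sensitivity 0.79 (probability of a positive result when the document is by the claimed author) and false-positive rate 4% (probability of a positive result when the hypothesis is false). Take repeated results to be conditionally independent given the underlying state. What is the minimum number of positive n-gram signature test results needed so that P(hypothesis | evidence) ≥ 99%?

5

Prior odds: 0.0002 ÷ 0.9998 = 1/4999.
Likelihood ratio of a positive result = 0.79/0.04 = 19.75.
Target posterior odds = 0.99/0.01 = 99.
Need (1/4999) × 19.75ⁿ ≥ 99, i.e. 19.75ⁿ ≥ 494901.
19.75⁴ = 38950081/256 falls short of 494901 but 19.75⁵ ≈3.00494e+06 reaches it, so n = 5.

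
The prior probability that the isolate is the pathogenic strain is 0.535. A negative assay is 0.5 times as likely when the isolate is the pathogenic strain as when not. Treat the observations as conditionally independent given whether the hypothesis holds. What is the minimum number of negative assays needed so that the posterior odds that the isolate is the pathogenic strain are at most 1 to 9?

4

Prior odds = 0.535/0.465 = 107/93.
Likelihood ratio per negative assay = 0.5.
Target odds = 1/9.
Require 0.5ⁿ ≤ 1/9 ÷ (107/93) = 31/321.
0.5³ = 0.125 is still above 31/321 but 0.5⁴ = 0.0625 is at or below it, so n = 4.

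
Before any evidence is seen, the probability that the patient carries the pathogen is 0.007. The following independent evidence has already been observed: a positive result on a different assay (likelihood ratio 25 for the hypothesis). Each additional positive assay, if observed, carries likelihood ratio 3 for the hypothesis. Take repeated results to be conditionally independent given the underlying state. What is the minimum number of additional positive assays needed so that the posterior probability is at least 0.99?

6

Prior odds = 0.007/0.993 = 7/993.
Bayes factor of the evidence already in hand = 25.
Odds after that evidence = (7/993) × 25 = 175/993.
Target odds = 0.99/0.01 = 99.
Need 3ⁿ ≥ 99 ÷ (175/993) = 98307/175.
3⁵ = 243 falls short of 98307/175 but 3⁶ = 729 reaches it, so n = 6.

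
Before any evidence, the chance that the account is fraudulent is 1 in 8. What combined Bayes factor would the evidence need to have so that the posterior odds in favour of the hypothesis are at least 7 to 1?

Prior odds = 0.125/0.875 = 1/7.
Target odds = 7.
Required Bayes factor = 7 ÷ (1/7) = 49.

49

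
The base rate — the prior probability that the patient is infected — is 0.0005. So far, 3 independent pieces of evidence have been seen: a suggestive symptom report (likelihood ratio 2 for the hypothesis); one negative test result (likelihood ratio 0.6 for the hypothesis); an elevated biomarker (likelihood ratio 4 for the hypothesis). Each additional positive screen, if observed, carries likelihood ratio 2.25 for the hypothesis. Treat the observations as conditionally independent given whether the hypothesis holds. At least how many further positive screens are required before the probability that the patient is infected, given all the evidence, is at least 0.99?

14

Prior odds = 0.0005/0.9995 = 1/1999.
Combined Bayes factor of the evidence already in hand = 2 × 0.6 × 4 = 4.8.
Odds after that evidence = (1/1999) × 4.8 = 24/9995.
Target odds = 0.99/0.01 = 99.
Need 2.25ⁿ ≥ 99 ÷ (24/9995) = 41229.375.
2.25¹³ ≈37876.8 falls short of 41229.375 but 2.25¹⁴ ≈85222.7 reaches it, so n = 14.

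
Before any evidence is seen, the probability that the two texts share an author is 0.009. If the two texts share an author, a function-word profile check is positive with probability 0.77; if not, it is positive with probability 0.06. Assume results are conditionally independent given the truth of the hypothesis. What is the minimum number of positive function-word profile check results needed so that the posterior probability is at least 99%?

4

Prior odds: 0.009 ÷ 0.991 = 9/991.
Likelihood ratio of a positive = 0.77/0.06 = 77/6.
Target posterior odds = 0.99/0.01 = 99.
Require (77/6)ⁿ ≥ 99 ÷ (9/991) = 10901.
(77/6)³ = 456533/216 falls short of 10901 but (77/6)⁴ = 35153041/1296 reaches it, so n = 4.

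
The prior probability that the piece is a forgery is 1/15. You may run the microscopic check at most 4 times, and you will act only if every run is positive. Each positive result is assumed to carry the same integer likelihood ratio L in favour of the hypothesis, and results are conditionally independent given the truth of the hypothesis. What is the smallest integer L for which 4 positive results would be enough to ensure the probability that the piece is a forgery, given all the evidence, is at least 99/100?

7

Prior odds = (1/15)/(14/15) = 1/14.
Target odds = 0.99/0.01 = 99.
Need L⁴ ≥ 99 ÷ (1/14) = 1386.
6⁴ = 1296 < 1386 ≤ 2401 = 7⁴, so L = 7.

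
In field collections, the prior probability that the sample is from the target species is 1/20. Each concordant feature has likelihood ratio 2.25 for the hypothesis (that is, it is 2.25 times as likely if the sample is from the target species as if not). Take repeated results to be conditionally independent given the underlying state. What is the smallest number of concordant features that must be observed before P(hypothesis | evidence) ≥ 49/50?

Prior odds = 0.05/0.95 = 1/19.
Likelihood ratio per concordant feature = 2.25.
Target odds: 0.98 ÷ 0.02 = 49.
Require 2.25ⁿ ≥ 49 ÷ (1/19) = 931.
2.25⁸ = 43046721/65536 falls short of 931 but 2.25⁹ = 387420489/262144 reaches it, so n = 9.

9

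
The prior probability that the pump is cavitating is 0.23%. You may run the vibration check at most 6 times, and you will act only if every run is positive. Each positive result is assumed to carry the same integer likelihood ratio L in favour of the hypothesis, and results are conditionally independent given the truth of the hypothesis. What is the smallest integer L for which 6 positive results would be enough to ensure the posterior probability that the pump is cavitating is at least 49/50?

Prior odds = 0.0023/0.9977 = 23/9977.
Target odds = 0.98/0.02 = 49.
Need L⁶ ≥ 49 ÷ (23/9977) = 488873/23.
5⁶ = 15625 < 488873/23 ≤ 46656 = 6⁶, so L = 6.

6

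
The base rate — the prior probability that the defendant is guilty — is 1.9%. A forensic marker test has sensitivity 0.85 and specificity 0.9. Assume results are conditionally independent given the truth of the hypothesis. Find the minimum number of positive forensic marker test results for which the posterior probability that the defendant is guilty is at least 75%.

Prior odds: 0.019 ÷ 0.981 = 19/981.
False-positive rate = 1 − 0.9 = 0.1; likelihood ratio of a positive = 0.85/0.1 = 8.5.
Target odds: 0.75 ÷ 0.25 = 3.
Need (19/981) × 8.5ⁿ ≥ 3, i.e. 8.5ⁿ ≥ 2943/19.
8.5² = 72.25 falls short of 2943/19 but 8.5³ = 614.125 reaches it, so n = 3.

3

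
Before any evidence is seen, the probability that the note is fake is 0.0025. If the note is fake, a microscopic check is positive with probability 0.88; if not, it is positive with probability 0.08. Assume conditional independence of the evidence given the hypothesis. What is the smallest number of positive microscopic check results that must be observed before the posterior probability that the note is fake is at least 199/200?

5

Prior odds = 0.0025/0.9975 = 1/399.
Likelihood ratio of a positive = 0.88/0.08 = 11.
Target posterior odds = 0.995/0.005 = 199.
Require 11ⁿ ≥ 199 ÷ (1/399) = 79401.
11⁴ = 14641 falls short of 79401 but 11⁵ = 161051 reaches it, so n = 5.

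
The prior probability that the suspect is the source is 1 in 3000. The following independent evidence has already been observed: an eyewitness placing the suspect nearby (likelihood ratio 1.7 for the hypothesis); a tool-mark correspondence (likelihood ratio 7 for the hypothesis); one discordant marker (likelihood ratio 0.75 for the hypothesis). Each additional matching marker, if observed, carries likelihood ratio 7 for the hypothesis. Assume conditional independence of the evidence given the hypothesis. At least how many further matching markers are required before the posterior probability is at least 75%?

Prior odds = (1/3000)/(2999/3000) = 1/2999.
Combined Bayes factor of the evidence already in hand = 1.7 × 7 × 0.75 = 8.925.
Odds after that evidence = (1/2999) × 8.925 = 357/119960.
Target odds = 0.75/0.25 = 3.
Need 7ⁿ ≥ 3 ÷ (357/119960) = 119960/119.
7³ = 343 falls short of 119960/119 but 7⁴ = 2401 reaches it, so n = 4.

4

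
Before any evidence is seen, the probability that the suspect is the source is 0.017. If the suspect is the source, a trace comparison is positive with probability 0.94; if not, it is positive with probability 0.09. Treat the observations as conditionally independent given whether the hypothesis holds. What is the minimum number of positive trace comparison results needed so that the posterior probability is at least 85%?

3

Prior odds = 0.017/0.983 = 17/983.
Likelihood ratio of a positive = 0.94/0.09 = 94/9.
Target odds: 0.85 ÷ 0.15 = 17/3.
Need (17/983) × (94/9)ⁿ ≥ 17/3, i.e. (94/9)ⁿ ≥ 983/3.
(94/9)² = 8836/81 falls short of 983/3 but (94/9)³ = 830584/729 reaches it, so n = 3.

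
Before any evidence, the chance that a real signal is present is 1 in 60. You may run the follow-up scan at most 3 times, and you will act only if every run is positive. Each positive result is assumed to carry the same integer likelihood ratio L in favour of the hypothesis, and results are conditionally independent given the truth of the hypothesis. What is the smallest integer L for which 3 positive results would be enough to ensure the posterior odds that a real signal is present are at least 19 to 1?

11

Prior odds = (1/60)/(59/60) = 1/59.
Target odds = 19.
Need L³ ≥ 19 ÷ (1/59) = 1121.
10³ = 1000 < 1121 ≤ 1331 = 11³, so L = 11.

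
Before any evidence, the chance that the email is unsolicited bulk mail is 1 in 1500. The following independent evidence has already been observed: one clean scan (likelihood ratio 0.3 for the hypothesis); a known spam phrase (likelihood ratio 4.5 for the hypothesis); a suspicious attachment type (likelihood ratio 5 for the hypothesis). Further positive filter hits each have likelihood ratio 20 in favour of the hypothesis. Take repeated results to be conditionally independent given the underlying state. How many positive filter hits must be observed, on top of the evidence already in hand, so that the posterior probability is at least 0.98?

Prior odds = (1/1500)/(1499/1500) = 1/1499.
Combined Bayes factor of the evidence already in hand = 0.3 × 4.5 × 5 = 6.75.
Odds after that evidence = (1/1499) × 6.75 = 27/5996.
Target odds = 0.98/0.02 = 49.
Need 20ⁿ ≥ 49 ÷ (27/5996) = 293804/27.
20³ = 8000 falls short of 293804/27 but 20⁴ = 160000 reaches it, so n = 4.

4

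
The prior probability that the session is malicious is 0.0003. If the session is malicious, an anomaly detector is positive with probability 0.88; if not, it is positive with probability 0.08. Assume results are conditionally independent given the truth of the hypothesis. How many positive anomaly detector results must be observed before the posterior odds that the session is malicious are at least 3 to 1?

4

Prior odds = 0.0003/0.9997 = 3/9997.
Likelihood ratio of a positive = 0.88/0.08 = 11.
Target odds = 3.
Need (3/9997) × 11ⁿ ≥ 3, i.e. 11ⁿ ≥ 9997.
11³ = 1331 falls short of 9997 but 11⁴ = 14641 reaches it, so n = 4.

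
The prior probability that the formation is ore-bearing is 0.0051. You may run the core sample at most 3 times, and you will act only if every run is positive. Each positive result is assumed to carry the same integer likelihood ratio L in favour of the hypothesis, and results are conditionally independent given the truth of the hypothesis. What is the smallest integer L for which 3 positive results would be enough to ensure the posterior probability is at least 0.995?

Prior odds = 0.0051/0.9949 = 51/9949.
Target odds = 0.995/0.005 = 199.
Need L³ ≥ 199 ÷ (51/9949) = 1979851/51.
33³ = 35937 < 1979851/51 ≤ 39304 = 34³, so L = 34.

34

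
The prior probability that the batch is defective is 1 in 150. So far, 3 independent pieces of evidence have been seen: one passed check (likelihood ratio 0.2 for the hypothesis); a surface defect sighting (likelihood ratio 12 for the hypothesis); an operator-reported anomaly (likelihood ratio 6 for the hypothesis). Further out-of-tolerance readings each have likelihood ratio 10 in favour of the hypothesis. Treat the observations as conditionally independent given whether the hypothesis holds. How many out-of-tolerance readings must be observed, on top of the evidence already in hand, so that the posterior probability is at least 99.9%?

Prior odds = (1/150)/(149/150) = 1/149.
Combined Bayes factor of the evidence already in hand = 0.2 × 12 × 6 = 14.4.
Odds after that evidence = (1/149) × 14.4 = 72/745.
Target odds = 0.999/0.001 = 999.
Need 10ⁿ ≥ 999 ÷ (72/745) = 10336.875.
10⁴ = 10000 falls short of 10336.875 but 10⁵ = 100000 reaches it, so n = 5.

5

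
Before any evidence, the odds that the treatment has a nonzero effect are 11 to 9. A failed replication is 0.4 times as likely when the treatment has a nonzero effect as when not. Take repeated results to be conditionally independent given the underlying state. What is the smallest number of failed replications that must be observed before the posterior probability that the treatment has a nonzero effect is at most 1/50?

Prior odds = 11/9.
Likelihood ratio per failed replication = 0.4.
Target odds: 0.02 ÷ 0.98 = 1/49.
Need (11/9) × 0.4ⁿ ≤ 1/49, i.e. 0.4ⁿ ≤ 9/539.
0.4⁴ = 0.0256 is still above 9/539 but 0.4⁵ = 0.01024 is at or below it, so n = 5.

5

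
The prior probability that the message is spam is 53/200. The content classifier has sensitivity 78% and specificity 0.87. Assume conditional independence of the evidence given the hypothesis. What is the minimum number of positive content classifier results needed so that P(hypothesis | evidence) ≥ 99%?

4

Prior odds: 0.265 ÷ 0.735 = 53/147.
False-positive rate = 1 − 0.87 = 0.13; likelihood ratio of a positive = 0.78/0.13 = 6.
Target posterior odds = 0.99/0.01 = 99.
Require 6ⁿ ≥ 99 ÷ (53/147) = 14553/53.
6³ = 216 falls short of 14553/53 but 6⁴ = 1296 reaches it, so n = 4.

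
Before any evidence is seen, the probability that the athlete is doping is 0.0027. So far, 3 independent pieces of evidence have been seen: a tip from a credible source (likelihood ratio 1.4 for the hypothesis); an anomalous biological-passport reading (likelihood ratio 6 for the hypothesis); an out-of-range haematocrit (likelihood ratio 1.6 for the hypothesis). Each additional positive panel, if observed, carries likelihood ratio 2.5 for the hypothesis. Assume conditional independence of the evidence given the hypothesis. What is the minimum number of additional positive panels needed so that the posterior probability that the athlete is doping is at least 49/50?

Prior odds = 0.0027/0.9973 = 27/9973.
Combined Bayes factor of the evidence already in hand = 1.4 × 6 × 1.6 = 13.44.
Odds after that evidence = (27/9973) × 13.44 = 9072/249325.
Target odds = 0.98/0.02 = 49.
Need 2.5ⁿ ≥ 49 ÷ (9072/249325) = 1745275/1296.
2.5⁷ = 610.3515625 falls short of 1745275/1296 but 2.5⁸ = 390625/256 reaches it, so n = 8.

8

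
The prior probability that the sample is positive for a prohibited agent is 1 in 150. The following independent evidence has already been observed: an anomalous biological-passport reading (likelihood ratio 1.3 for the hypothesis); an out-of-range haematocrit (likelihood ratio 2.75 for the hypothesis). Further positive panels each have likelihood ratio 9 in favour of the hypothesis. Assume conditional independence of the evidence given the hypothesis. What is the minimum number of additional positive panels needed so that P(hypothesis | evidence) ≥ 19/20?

Prior odds = (1/150)/(149/150) = 1/149.
Combined Bayes factor of the evidence already in hand = 1.3 × 2.75 = 3.575.
Odds after that evidence = (1/149) × 3.575 = 143/5960.
Target odds = 0.95/0.05 = 19.
Need 9ⁿ ≥ 19 ÷ (143/5960) = 113240/143.
9³ = 729 falls short of 113240/143 but 9⁴ = 6561 reaches it, so n = 4.

4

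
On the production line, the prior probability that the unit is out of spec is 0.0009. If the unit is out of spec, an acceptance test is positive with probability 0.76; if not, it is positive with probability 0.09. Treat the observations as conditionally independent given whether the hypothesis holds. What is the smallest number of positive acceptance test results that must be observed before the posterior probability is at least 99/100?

6

Prior odds: 0.0009 ÷ 0.9991 = 9/9991.
Likelihood ratio of a positive = 0.76/0.09 = 76/9.
Target odds: 0.99 ÷ 0.01 = 99.
Require (76/9)ⁿ ≥ 99 ÷ (9/9991) = 109901.
(76/9)⁵ ≈42939.3 falls short of 109901 but (76/9)⁶ ≈362599 reaches it, so n = 6.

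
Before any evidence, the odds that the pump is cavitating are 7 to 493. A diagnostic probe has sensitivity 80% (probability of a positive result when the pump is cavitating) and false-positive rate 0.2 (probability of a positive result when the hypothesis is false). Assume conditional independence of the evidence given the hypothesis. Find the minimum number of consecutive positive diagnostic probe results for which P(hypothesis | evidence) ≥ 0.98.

Prior odds = 7/493.
Likelihood ratio of a positive result = 0.8/0.2 = 4.
Target posterior odds = 0.98/0.02 = 49.
Require 4ⁿ ≥ 49 ÷ (7/493) = 3451.
4⁵ = 1024 falls short of 3451 but 4⁶ = 4096 reaches it, so n = 6.

6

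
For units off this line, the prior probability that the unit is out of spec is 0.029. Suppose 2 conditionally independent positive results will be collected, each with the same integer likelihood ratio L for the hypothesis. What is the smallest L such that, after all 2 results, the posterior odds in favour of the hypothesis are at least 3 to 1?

11

Prior odds = 0.029/0.971 = 29/971.
Target odds = 3.
Need L² ≥ 3 ÷ (29/971) = 2913/29.
10² = 100 < 2913/29 ≤ 121 = 11², so L = 11.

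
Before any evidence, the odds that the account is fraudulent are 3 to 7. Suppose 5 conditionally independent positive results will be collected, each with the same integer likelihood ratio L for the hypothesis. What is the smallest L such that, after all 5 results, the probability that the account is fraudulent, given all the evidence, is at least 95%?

3

Prior odds = 3/7.
Target odds = 0.95/0.05 = 19.
Need L⁵ ≥ 19 ÷ (3/7) = 133/3.
2⁵ = 32 < 133/3 ≤ 243 = 3⁵, so L = 3.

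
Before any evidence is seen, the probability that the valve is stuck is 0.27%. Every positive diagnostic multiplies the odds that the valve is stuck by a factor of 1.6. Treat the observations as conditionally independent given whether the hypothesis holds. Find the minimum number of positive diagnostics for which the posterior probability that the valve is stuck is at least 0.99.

Prior odds: 0.0027 ÷ 0.9973 = 27/9973.
Likelihood ratio per positive diagnostic = 1.6.
Target odds: 0.99 ÷ 0.01 = 99.
Require 1.6ⁿ ≥ 99 ÷ (27/9973) = 109703/3.
1.6²² ≈30948.5 falls short of 109703/3 but 1.6²³ ≈49517.6 reaches it, so n = 23.

23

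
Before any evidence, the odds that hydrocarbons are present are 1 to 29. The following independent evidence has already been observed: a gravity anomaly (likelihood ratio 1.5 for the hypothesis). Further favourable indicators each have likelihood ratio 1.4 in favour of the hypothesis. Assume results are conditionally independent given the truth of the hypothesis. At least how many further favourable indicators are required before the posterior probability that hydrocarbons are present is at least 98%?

Prior odds = 1/29.
Bayes factor of the evidence already in hand = 1.5.
Odds after that evidence = (1/29) × 1.5 = 3/58.
Target odds = 0.98/0.02 = 49.
Need 1.4ⁿ ≥ 49 ÷ (3/58) = 2842/3.
1.4²⁰ ≈836.683 falls short of 2842/3 but 1.4²¹ ≈1171.36 reaches it, so n = 21.

21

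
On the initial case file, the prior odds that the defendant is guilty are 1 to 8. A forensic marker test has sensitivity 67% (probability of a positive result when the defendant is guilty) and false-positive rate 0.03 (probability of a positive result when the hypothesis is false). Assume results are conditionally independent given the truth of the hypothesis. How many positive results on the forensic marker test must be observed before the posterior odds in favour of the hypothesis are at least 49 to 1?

Prior odds = 0.125.
Likelihood ratio of a positive result = 0.67/0.03 = 67/3.
Target odds = 49.
Require (67/3)ⁿ ≥ 49 ÷ 0.125 = 392.
(67/3)¹ = 67/3 falls short of 392 but (67/3)² = 4489/9 reaches it, so n = 2.

2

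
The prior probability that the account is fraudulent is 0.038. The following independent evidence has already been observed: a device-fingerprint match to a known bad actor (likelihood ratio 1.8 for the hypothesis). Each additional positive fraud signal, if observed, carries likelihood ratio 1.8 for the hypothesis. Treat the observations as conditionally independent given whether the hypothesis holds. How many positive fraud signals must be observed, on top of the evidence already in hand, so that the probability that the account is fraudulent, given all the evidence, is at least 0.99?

Prior odds = 0.038/0.962 = 19/481.
Bayes factor of the evidence already in hand = 1.8.
Odds after that evidence = (19/481) × 1.8 = 171/2405.
Target odds = 0.99/0.01 = 99.
Need 1.8ⁿ ≥ 99 ÷ (171/2405) = 26455/19.
1.8¹² ≈1156.83 falls short of 26455/19 but 1.8¹³ ≈2082.3 reaches it, so n = 13.

13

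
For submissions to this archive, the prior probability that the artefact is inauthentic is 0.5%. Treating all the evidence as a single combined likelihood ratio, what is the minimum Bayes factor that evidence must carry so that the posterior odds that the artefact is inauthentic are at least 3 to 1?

597

Prior odds = 0.005/0.995 = 1/199.
Target odds = 3.
Required Bayes factor = 3 ÷ (1/199) = 597.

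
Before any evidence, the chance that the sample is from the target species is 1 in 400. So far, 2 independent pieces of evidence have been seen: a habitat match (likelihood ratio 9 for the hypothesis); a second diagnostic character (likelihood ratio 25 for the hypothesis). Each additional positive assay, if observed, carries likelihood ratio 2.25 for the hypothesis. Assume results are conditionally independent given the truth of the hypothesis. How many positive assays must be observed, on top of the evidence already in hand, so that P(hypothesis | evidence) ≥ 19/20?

5

Prior odds = 0.0025/0.9975 = 1/399.
Combined Bayes factor of the evidence already in hand = 9 × 25 = 225.
Odds after that evidence = (1/399) × 225 = 75/133.
Target odds = 0.95/0.05 = 19.
Need 2.25ⁿ ≥ 19 ÷ (75/133) = 2527/75.
2.25⁴ = 25.62890625 falls short of 2527/75 but 2.25⁵ = 59049/1024 reaches it, so n = 5.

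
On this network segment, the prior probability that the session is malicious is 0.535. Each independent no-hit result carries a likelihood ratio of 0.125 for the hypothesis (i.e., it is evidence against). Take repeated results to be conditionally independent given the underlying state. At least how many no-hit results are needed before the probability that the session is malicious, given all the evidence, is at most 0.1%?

4

Prior odds = 0.535/0.465 = 107/93.
Likelihood ratio per no-hit result = 0.125.
Target odds: 0.001 ÷ 0.999 = 1/999.
Need (107/93) × 0.125ⁿ ≤ 1/999, i.e. 0.125ⁿ ≤ 31/35631.
0.125³ = 0.001953125 is still above 31/35631 but 0.125⁴ = 1/4096 is at or below it, so n = 4.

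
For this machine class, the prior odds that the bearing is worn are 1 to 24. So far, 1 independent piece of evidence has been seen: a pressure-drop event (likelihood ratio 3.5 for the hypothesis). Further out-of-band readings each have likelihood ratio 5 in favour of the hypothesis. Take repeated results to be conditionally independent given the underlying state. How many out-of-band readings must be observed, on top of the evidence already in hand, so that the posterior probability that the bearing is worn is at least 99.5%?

Prior odds = 1/24.
Bayes factor of the evidence already in hand = 3.5.
Odds after that evidence = (1/24) × 3.5 = 7/48.
Target odds = 0.995/0.005 = 199.
Need 5ⁿ ≥ 199 ÷ (7/48) = 9552/7.
5⁴ = 625 falls short of 9552/7 but 5⁵ = 3125 reaches it, so n = 5.

5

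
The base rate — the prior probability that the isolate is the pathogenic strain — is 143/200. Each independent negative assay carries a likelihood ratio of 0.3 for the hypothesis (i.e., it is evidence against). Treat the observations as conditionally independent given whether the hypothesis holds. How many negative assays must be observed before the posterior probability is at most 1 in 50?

Prior odds: 0.715 ÷ 0.285 = 143/57.
Likelihood ratio per negative assay = 0.3.
Target odds: 0.02 ÷ 0.98 = 1/49.
Need (143/57) × 0.3ⁿ ≤ 1/49, i.e. 0.3ⁿ ≤ 57/7007.
0.3³ = 0.027 is still above 57/7007 but 0.3⁴ = 0.0081 is at or below it, so n = 4.

4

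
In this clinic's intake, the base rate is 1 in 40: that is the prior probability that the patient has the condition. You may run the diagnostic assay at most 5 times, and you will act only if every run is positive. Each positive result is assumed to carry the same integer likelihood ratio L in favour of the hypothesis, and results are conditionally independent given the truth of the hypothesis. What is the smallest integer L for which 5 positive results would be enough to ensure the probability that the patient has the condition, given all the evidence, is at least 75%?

3

Prior odds = 0.025/0.975 = 1/39.
Target odds = 0.75/0.25 = 3.
Need L⁵ ≥ 3 ÷ (1/39) = 117.
2⁵ = 32 < 117 ≤ 243 = 3⁵, so L = 3.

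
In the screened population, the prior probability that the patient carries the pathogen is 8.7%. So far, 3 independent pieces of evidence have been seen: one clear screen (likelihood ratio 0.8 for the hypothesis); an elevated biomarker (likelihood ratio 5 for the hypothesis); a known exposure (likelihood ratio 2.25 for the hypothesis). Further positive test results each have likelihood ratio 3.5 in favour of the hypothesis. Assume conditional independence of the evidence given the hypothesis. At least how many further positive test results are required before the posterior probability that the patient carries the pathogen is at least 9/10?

Prior odds = 0.087/0.913 = 87/913.
Combined Bayes factor of the evidence already in hand = 0.8 × 5 × 2.25 = 9.
Odds after that evidence = (87/913) × 9 = 783/913.
Target odds = 0.9/0.1 = 9.
Need 3.5ⁿ ≥ 9 ÷ (783/913) = 913/87.
3.5¹ = 3.5 falls short of 913/87 but 3.5² = 12.25 reaches it, so n = 2.

2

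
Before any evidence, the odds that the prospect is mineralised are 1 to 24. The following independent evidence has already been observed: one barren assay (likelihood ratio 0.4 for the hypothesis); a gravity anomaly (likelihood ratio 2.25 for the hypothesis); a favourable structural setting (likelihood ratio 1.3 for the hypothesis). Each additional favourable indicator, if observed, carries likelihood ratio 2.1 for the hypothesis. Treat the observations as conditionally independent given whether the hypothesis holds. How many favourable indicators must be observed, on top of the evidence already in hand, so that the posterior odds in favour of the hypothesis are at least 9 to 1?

Prior odds = 1/24.
Combined Bayes factor of the evidence already in hand = 0.4 × 2.25 × 1.3 = 1.17.
Odds after that evidence = (1/24) × 1.17 = 0.04875.
Target odds = 9.
Need 2.1ⁿ ≥ 9 ÷ 0.04875 = 2400/13.
2.1⁷ ≈180.109 falls short of 2400/13 but 2.1⁸ ≈378.229 reaches it, so n = 8.

8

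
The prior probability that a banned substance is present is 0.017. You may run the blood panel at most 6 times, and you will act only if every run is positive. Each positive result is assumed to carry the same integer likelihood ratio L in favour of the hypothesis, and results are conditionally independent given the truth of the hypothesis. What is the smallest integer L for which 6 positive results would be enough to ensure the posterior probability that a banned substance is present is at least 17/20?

Prior odds = 0.017/0.983 = 17/983.
Target odds = 0.85/0.15 = 17/3.
Need L⁶ ≥ 17/3 ÷ (17/983) = 983/3.
2⁶ = 64 < 983/3 ≤ 729 = 3⁶, so L = 3.

3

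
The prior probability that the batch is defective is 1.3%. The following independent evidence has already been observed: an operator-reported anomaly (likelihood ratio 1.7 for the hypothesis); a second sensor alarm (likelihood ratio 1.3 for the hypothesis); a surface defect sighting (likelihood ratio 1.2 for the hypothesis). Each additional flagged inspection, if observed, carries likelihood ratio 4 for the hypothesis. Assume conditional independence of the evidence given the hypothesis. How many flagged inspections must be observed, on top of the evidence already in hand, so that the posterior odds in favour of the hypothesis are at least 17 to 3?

4

Prior odds = 0.013/0.987 = 13/987.
Combined Bayes factor of the evidence already in hand = 1.7 × 1.3 × 1.2 = 2.652.
Odds after that evidence = (13/987) × 2.652 = 2873/82250.
Target odds = 17/3.
Need 4ⁿ ≥ 17/3 ÷ (2873/82250) = 82250/507.
4³ = 64 falls short of 82250/507 but 4⁴ = 256 reaches it, so n = 4.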